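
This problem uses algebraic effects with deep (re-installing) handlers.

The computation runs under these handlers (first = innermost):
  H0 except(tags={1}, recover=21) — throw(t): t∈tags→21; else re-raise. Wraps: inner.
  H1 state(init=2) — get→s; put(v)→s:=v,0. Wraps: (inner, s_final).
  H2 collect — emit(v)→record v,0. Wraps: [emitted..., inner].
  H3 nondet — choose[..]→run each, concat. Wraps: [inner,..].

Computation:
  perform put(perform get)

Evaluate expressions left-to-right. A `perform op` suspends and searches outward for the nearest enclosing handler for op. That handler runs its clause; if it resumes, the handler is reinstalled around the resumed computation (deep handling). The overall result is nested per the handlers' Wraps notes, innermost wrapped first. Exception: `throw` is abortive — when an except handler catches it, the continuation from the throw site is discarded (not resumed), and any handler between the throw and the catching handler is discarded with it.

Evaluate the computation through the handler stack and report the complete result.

Answer: [[(0, 2)]]

Step-by-step:
get @ H1 ⇒ 2
put(2) @ H1 ⇒ s:=2
H0 returns 0
H1 returns (0, 2)
H2 returns [(0, 2)]
H3 returns [[(0, 2)]]
= [[(0, 2)]]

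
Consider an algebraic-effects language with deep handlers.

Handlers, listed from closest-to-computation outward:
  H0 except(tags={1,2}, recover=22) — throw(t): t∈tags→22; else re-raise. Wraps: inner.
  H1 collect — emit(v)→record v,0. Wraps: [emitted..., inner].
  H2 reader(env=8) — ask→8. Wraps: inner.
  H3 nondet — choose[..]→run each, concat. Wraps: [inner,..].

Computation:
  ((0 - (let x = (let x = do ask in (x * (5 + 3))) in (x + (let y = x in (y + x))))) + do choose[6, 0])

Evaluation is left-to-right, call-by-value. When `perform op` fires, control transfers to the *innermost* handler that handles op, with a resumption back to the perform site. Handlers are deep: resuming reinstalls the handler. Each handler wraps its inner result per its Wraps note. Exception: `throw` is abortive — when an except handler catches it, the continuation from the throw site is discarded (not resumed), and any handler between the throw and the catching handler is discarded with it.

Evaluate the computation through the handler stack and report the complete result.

Step-by-step:
ask @ H2 ⇒ 8
choose[6, 0] @ H3
  branch[0] choose=6:
    H0 returns -186
    H1 returns [-186]
    H2 returns [-186]
    H3 returns [[-186]]
  branch[1] choose=0:
    H0 returns -192
    H1 returns [-192]
    H2 returns [-192]
    H3 returns [[-192]]
= [[-186], [-192]]

Answer: [[-186], [-192]]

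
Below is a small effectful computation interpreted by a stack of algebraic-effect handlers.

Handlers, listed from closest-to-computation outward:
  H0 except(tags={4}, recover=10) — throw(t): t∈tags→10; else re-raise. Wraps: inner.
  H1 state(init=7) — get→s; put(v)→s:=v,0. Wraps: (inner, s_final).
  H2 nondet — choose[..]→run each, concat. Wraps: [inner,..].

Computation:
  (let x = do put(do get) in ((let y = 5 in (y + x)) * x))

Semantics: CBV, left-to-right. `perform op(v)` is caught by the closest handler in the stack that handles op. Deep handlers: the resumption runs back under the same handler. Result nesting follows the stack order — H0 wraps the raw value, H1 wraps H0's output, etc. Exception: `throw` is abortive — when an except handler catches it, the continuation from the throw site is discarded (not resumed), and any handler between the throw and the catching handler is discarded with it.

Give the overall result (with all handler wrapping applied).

Answer: [(0, 7)]

Evaluation trace:
get @ H1 ⇒ 7
put(7) @ H1 ⇒ s:=7
H0 returns 0
H1 returns (0, 7)
H2 returns [(0, 7)]
= [(0, 7)]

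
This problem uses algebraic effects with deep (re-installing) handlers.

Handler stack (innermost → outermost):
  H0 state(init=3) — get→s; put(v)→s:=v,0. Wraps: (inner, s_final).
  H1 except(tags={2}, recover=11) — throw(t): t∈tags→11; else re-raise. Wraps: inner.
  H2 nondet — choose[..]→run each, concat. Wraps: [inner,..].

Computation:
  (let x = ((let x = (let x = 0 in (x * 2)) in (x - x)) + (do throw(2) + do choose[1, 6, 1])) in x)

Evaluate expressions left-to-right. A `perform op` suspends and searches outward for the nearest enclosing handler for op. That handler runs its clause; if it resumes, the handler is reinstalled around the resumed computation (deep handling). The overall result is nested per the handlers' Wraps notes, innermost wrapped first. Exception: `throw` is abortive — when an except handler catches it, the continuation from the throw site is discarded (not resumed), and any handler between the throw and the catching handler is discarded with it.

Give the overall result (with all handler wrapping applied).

Step-by-step:
throw(2) @ H1 caught ⇒ 11
H2 returns [11]
= [11]

Answer: [11]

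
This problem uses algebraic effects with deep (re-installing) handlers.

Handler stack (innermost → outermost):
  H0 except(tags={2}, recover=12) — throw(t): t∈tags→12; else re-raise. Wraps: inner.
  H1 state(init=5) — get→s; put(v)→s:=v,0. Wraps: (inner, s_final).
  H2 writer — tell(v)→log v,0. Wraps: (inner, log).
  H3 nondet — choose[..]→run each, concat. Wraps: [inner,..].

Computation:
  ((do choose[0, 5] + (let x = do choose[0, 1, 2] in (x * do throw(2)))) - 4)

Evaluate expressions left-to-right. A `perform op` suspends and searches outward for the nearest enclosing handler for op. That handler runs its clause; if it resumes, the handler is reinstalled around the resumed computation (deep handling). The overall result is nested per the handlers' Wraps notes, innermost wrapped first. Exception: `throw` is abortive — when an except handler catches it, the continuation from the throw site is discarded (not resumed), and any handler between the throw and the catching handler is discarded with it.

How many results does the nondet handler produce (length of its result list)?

Answer: 6

Evaluation trace:
choose[0, 5] @ H3
  branch[0] choose=0:
    choose[0, 1, 2] @ H3
      branch[0] choose=0:
        throw(2) @ H0 caught ⇒ 12
        H1 returns (12, 5)
        H2 returns ((12, 5), ())
        H3 returns [((12, 5), ())]
      branch[1] choose=1:
        throw(2) @ H0 caught ⇒ 12
        H1 returns (12, 5)
        H2 returns ((12, 5), ())
        H3 returns [((12, 5), ())]
      branch[2] choose=2:
        throw(2) @ H0 caught ⇒ 12
        H1 returns (12, 5)
        H2 returns ((12, 5), ())
        H3 returns [((12, 5), ())]
  branch[1] choose=5:
    choose[0, 1, 2] @ H3
      branch[0] choose=0:
        throw(2) @ H0 caught ⇒ 12
        H1 returns (12, 5)
        H2 returns ((12, 5), ())
        H3 returns [((12, 5), ())]
      branch[1] choose=1:
        throw(2) @ H0 caught ⇒ 12
        H1 returns (12, 5)
        H2 returns ((12, 5), ())
        H3 returns [((12, 5), ())]
      branch[2] choose=2:
        throw(2) @ H0 caught ⇒ 12
        H1 returns (12, 5)
        H2 returns ((12, 5), ())
        H3 returns [((12, 5), ())]
= [((12, 5), ()), ((12, 5), ()), ((12, 5), ()), ((12, 5), ()), ((12, 5), ()), ((12, 5), ())]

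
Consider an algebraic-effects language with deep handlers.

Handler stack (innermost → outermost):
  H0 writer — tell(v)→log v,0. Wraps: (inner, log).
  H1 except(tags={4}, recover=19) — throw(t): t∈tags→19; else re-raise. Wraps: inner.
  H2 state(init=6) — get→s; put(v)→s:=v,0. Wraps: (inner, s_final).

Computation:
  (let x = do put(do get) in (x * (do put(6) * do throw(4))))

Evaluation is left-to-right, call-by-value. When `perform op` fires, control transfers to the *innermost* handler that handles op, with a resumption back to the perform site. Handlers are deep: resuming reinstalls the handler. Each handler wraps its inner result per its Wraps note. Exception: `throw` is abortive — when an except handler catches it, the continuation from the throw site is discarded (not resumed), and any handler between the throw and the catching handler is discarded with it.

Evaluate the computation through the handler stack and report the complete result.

Answer: (19, 6)

Evaluation trace:
get @ H2 ⇒ 6
put(6) @ H2 ⇒ s:=6
put(6) @ H2 ⇒ s:=6
throw(4) @ H1 caught ⇒ 19
H2 returns (19, 6)
= (19, 6)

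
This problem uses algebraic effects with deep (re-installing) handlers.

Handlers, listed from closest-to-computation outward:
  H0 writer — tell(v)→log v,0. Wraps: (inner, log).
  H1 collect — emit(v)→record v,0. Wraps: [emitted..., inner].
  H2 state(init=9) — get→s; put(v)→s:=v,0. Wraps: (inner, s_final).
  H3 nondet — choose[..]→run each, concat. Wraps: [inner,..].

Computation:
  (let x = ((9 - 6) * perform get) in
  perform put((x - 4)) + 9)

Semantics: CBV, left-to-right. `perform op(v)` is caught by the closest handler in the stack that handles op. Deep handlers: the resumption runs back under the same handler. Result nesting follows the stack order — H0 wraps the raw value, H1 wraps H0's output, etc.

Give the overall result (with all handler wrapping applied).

Answer: [([(9, ())], 23)]

Evaluation trace:
get @ H2 ⇒ 9
put(23) @ H2 ⇒ s:=23
H0 returns (9, ())
H1 returns [(9, ())]
H2 returns ([(9, ())], 23)
H3 returns [([(9, ())], 23)]
= [([(9, ())], 23)]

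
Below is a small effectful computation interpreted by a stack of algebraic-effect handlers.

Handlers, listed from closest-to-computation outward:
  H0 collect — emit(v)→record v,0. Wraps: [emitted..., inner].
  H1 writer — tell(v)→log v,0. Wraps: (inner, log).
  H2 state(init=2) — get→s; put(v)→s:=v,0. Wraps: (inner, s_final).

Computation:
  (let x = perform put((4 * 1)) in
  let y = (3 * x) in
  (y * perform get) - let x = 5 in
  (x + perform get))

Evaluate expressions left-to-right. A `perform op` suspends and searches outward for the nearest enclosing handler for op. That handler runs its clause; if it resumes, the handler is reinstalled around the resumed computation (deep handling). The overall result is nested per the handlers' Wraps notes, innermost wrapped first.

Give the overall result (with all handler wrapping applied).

Working:
put(4) @ H2 ⇒ s:=4
get @ H2 ⇒ 4
get @ H2 ⇒ 4
H0 returns [-9]
H1 returns ([-9], ())
H2 returns (([-9], ()), 4)
= (([-9], ()), 4)

Answer: (([-9], ()), 4)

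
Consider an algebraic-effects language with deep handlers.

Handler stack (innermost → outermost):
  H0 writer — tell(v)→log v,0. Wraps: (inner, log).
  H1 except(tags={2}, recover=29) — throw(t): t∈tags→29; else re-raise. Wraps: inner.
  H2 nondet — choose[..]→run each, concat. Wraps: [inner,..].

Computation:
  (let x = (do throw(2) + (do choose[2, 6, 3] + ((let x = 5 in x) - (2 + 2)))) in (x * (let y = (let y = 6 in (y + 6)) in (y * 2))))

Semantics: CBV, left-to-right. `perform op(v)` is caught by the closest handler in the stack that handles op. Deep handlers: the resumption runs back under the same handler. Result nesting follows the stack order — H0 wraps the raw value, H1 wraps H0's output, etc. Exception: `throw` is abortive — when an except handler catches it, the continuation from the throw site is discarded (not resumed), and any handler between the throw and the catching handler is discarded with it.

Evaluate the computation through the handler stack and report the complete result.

Step-by-step:
throw(2) @ H1 caught ⇒ 29
H2 returns [29]
= [29]

Answer: [29]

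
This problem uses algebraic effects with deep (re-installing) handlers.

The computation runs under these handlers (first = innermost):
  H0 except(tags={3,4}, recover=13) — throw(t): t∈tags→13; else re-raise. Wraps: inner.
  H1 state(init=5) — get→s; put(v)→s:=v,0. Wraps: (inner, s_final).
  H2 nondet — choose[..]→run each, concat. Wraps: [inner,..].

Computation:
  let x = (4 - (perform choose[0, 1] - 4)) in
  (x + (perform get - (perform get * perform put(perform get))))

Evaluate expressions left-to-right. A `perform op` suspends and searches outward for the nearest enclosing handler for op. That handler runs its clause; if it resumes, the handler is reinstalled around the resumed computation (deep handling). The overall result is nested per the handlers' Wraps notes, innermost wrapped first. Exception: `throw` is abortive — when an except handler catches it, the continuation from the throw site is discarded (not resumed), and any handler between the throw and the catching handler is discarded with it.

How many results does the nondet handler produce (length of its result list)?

Working:
choose[0, 1] @ H2
  branch[0] choose=0:
    get @ H1 ⇒ 5
    get @ H1 ⇒ 5
    get @ H1 ⇒ 5
    put(5) @ H1 ⇒ s:=5
    H0 returns 13
    H1 returns (13, 5)
    H2 returns [(13, 5)]
  branch[1] choose=1:
    get @ H1 ⇒ 5
    get @ H1 ⇒ 5
    get @ H1 ⇒ 5
    put(5) @ H1 ⇒ s:=5
    H0 returns 12
    H1 returns (12, 5)
    H2 returns [(12, 5)]
= [(13, 5), (12, 5)]

Answer: 2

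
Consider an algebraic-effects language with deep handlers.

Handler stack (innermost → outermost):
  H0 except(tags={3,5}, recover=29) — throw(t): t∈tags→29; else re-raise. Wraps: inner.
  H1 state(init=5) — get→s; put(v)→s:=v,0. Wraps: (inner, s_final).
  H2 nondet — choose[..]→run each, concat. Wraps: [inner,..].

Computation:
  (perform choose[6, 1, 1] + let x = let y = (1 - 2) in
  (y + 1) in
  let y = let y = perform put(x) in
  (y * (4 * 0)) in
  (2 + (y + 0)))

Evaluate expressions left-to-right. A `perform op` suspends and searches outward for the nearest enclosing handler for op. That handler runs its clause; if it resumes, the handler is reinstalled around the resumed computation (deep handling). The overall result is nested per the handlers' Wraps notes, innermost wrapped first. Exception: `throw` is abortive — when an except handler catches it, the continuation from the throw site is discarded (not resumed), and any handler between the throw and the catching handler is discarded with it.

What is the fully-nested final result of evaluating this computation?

Answer: [(8, 0), (3, 0), (3, 0)]

Evaluation trace:
choose[6, 1, 1] @ H2
  branch[0] choose=6:
    put(0) @ H1 ⇒ s:=0
    H0 returns 8
    H1 returns (8, 0)
    H2 returns [(8, 0)]
  branch[1] choose=1:
    put(0) @ H1 ⇒ s:=0
    H0 returns 3
    H1 returns (3, 0)
    H2 returns [(3, 0)]
  branch[2] choose=1:
    put(0) @ H1 ⇒ s:=0
    H0 returns 3
    H1 returns (3, 0)
    H2 returns [(3, 0)]
= [(8, 0), (3, 0), (3, 0)]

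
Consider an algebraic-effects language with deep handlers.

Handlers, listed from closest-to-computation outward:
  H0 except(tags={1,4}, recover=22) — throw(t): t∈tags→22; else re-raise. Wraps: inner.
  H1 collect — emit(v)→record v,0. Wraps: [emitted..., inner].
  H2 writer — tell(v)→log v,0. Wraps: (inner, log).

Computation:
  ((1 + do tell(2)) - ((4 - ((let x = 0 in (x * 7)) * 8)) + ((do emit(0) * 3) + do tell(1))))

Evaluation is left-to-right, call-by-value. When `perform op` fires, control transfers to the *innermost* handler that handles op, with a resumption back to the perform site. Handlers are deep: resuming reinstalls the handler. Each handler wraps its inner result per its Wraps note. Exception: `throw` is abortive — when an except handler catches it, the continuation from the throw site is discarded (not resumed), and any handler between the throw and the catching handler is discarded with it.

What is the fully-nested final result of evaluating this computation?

Answer: ([0, -3], (2, 1))

Working:
tell(2) @ H2 ⇒ log+=2
emit(0) @ H1 ⇒ out+=0
tell(1) @ H2 ⇒ log+=1
H0 returns -3
H1 returns [0, -3]
H2 returns ([0, -3], (2, 1))
= ([0, -3], (2, 1))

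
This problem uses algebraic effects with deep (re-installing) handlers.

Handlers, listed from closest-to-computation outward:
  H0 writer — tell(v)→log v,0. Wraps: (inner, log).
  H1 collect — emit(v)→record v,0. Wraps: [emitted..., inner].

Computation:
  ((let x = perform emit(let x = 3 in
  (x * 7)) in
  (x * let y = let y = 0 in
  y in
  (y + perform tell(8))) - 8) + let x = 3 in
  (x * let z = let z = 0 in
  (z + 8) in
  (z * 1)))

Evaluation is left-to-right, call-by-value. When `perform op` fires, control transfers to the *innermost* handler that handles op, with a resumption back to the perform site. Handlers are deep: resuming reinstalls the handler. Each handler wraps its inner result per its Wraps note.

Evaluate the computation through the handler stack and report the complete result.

Answer: [21, (16, (8))]

Working:
emit(21) @ H1 ⇒ out+=21
tell(8) @ H0 ⇒ log+=8
H0 returns (16, (8))
H1 returns [21, (16, (8))]
= [21, (16, (8))]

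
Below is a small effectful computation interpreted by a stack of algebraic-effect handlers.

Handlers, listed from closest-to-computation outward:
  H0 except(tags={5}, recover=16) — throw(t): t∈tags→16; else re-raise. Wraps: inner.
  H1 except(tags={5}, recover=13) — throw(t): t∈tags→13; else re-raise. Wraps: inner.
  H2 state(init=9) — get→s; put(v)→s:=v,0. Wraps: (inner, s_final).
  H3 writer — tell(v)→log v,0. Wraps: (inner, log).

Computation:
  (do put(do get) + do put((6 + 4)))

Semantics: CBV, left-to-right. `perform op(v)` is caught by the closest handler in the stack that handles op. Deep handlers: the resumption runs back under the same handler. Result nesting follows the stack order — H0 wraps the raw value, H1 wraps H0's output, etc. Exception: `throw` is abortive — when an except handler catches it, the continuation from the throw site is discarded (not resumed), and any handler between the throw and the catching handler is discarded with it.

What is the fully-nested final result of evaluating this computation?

Step-by-step:
get @ H2 ⇒ 9
put(9) @ H2 ⇒ s:=9
put(10) @ H2 ⇒ s:=10
H0 returns 0
H1 returns 0
H2 returns (0, 10)
H3 returns ((0, 10), ())
= ((0, 10), ())

Answer: ((0, 10), ())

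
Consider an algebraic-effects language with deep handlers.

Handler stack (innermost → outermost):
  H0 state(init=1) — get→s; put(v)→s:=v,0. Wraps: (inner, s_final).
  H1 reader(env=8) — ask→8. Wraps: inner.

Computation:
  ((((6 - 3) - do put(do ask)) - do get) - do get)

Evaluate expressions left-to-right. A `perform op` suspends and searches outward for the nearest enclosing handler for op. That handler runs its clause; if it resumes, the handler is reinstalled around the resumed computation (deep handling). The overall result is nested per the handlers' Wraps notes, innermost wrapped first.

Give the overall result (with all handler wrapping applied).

Answer: (-13, 8)

Step-by-step:
ask @ H1 ⇒ 8
put(8) @ H0 ⇒ s:=8
get @ H0 ⇒ 8
get @ H0 ⇒ 8
H0 returns (-13, 8)
H1 returns (-13, 8)
= (-13, 8)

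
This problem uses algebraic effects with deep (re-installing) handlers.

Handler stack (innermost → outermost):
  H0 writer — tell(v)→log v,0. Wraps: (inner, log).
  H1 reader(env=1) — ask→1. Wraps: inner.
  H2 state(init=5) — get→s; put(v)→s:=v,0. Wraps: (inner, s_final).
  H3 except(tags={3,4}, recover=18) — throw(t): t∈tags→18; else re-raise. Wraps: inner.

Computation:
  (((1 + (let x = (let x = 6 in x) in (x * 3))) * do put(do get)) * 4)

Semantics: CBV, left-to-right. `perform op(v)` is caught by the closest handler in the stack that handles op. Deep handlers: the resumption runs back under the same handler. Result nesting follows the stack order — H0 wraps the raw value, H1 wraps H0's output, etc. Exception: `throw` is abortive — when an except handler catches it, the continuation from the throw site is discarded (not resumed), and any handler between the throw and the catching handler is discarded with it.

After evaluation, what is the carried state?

Answer: 5

Step-by-step:
get @ H2 ⇒ 5
put(5) @ H2 ⇒ s:=5
H0 returns (0, ())
H1 returns (0, ())
H2 returns ((0, ()), 5)
H3 returns ((0, ()), 5)
= ((0, ()), 5)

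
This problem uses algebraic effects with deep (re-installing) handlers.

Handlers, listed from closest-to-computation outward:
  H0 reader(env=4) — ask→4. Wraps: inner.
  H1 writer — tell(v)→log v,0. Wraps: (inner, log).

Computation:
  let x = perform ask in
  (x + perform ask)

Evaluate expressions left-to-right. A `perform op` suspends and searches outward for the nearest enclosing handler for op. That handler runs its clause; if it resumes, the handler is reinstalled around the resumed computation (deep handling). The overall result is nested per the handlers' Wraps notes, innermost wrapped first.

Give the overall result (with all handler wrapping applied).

Step-by-step:
ask @ H0 ⇒ 4
ask @ H0 ⇒ 4
H0 returns 8
H1 returns (8, ())
= (8, ())

Answer: (8, ())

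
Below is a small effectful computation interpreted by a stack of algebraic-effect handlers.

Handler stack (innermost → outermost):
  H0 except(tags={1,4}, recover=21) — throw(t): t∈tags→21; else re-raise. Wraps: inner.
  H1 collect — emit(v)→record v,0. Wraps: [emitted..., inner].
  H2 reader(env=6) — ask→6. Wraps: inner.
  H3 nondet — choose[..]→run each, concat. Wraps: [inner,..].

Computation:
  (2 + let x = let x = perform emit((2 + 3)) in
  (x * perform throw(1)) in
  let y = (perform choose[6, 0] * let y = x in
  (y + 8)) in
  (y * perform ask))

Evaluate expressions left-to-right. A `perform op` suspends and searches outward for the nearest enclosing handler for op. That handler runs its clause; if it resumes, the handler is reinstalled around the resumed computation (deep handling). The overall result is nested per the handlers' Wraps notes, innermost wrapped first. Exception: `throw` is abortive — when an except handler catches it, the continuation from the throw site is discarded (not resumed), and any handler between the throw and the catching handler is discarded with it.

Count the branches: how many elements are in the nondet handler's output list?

Answer: 1

Step-by-step:
emit(5) @ H1 ⇒ out+=5
throw(1) @ H0 caught ⇒ 21
H1 returns [5, 21]
H2 returns [5, 21]
H3 returns [[5, 21]]
= [[5, 21]]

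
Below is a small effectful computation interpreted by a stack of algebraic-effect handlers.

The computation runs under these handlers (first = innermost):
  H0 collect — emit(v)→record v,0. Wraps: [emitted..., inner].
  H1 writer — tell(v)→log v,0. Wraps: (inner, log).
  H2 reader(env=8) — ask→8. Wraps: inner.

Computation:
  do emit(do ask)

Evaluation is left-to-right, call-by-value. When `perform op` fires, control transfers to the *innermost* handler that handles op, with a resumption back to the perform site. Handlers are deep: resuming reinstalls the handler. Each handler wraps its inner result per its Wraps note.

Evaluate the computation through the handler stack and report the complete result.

Evaluation trace:
ask @ H2 ⇒ 8
emit(8) @ H0 ⇒ out+=8
H0 returns [8, 0]
H1 returns ([8, 0], ())
H2 returns ([8, 0], ())
= ([8, 0], ())

Answer: ([8, 0], ())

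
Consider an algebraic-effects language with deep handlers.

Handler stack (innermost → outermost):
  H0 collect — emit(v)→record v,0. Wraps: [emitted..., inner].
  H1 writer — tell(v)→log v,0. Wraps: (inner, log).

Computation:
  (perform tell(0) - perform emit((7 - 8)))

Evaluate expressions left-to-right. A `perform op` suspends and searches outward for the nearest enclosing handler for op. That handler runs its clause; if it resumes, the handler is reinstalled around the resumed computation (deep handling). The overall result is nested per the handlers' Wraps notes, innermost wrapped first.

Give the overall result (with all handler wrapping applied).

Step-by-step:
tell(0) @ H1 ⇒ log+=0
emit(-1) @ H0 ⇒ out+=-1
H0 returns [-1, 0]
H1 returns ([-1, 0], (0))
= ([-1, 0], (0))

Answer: ([-1, 0], (0))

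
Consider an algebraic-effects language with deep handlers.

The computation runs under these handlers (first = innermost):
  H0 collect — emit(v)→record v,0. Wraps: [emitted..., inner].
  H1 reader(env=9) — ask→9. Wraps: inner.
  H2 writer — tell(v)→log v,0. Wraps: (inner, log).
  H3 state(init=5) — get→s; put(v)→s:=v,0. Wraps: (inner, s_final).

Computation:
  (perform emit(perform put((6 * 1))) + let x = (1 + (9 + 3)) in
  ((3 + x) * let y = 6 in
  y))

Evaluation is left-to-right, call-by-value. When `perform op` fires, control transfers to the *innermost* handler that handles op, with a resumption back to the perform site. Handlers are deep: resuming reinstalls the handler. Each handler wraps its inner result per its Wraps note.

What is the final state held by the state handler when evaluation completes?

Evaluation trace:
put(6) @ H3 ⇒ s:=6
emit(0) @ H0 ⇒ out+=0
H0 returns [0, 96]
H1 returns [0, 96]
H2 returns ([0, 96], ())
H3 returns (([0, 96], ()), 6)
= (([0, 96], ()), 6)

Answer: 6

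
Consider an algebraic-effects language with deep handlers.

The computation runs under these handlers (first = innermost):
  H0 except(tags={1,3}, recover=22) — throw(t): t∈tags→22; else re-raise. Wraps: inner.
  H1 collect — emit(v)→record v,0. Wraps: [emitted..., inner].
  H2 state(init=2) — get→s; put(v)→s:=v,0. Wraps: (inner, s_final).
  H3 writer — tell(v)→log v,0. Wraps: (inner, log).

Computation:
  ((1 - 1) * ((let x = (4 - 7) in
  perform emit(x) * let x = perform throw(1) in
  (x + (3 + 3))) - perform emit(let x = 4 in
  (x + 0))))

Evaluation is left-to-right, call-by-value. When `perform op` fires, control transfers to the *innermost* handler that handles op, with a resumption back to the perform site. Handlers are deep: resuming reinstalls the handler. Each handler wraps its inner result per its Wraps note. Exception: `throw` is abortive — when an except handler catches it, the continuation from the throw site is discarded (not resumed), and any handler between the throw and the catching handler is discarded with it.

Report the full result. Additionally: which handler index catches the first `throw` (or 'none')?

Answer: (([-3, 22], 2), ()) ; first throw caught by: H0

Step-by-step:
emit(-3) @ H1 ⇒ out+=-3
throw(1) @ H0 caught ⇒ 22
H1 returns [-3, 22]
H2 returns ([-3, 22], 2)
H3 returns (([-3, 22], 2), ())
= (([-3, 22], 2), ())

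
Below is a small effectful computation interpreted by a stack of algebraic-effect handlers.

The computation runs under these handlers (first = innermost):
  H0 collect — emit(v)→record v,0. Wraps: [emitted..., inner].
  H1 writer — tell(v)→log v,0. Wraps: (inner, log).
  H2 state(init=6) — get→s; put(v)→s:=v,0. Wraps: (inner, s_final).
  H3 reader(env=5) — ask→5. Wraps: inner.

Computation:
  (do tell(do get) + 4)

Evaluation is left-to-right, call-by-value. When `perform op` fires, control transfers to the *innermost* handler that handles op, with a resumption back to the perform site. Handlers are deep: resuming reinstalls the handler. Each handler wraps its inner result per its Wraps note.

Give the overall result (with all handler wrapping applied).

Step-by-step:
get @ H2 ⇒ 6
tell(6) @ H1 ⇒ log+=6
H0 returns [4]
H1 returns ([4], (6))
H2 returns (([4], (6)), 6)
H3 returns (([4], (6)), 6)
= (([4], (6)), 6)

Answer: (([4], (6)), 6)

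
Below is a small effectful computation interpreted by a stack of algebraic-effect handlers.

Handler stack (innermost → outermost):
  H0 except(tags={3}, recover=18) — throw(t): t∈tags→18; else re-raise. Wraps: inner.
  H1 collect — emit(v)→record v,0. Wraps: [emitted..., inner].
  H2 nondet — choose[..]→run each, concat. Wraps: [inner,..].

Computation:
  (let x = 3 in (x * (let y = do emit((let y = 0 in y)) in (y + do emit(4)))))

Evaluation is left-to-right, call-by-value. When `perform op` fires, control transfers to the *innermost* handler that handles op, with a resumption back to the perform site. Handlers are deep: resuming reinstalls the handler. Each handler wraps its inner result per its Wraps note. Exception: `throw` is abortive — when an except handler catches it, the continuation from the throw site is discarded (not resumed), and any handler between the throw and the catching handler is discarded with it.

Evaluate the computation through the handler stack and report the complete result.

Answer: [[0, 4, 0]]

Step-by-step:
emit(0) @ H1 ⇒ out+=0
emit(4) @ H1 ⇒ out+=4
H0 returns 0
H1 returns [0, 4, 0]
H2 returns [[0, 4, 0]]
= [[0, 4, 0]]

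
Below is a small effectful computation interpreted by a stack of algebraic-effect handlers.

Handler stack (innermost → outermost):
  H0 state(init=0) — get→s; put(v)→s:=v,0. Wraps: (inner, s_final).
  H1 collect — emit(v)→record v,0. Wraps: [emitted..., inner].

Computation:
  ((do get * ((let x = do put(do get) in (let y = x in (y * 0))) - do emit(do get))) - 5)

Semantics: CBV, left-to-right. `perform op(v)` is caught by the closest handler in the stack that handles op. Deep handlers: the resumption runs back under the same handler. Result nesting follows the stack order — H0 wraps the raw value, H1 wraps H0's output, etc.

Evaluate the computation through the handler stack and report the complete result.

Answer: [0, (-5, 0)]

Working:
get @ H0 ⇒ 0
get @ H0 ⇒ 0
put(0) @ H0 ⇒ s:=0
get @ H0 ⇒ 0
emit(0) @ H1 ⇒ out+=0
H0 returns (-5, 0)
H1 returns [0, (-5, 0)]
= [0, (-5, 0)]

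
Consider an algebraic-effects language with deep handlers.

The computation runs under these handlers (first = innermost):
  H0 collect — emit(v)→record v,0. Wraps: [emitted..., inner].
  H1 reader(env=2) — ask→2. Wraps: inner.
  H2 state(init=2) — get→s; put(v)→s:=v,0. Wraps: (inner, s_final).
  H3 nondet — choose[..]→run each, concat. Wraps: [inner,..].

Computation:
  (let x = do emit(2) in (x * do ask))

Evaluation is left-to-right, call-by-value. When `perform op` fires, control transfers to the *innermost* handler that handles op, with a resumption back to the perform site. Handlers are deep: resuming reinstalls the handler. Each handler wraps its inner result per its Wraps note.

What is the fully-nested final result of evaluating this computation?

Working:
emit(2) @ H0 ⇒ out+=2
ask @ H1 ⇒ 2
H0 returns [2, 0]
H1 returns [2, 0]
H2 returns ([2, 0], 2)
H3 returns [([2, 0], 2)]
= [([2, 0], 2)]

Answer: [([2, 0], 2)]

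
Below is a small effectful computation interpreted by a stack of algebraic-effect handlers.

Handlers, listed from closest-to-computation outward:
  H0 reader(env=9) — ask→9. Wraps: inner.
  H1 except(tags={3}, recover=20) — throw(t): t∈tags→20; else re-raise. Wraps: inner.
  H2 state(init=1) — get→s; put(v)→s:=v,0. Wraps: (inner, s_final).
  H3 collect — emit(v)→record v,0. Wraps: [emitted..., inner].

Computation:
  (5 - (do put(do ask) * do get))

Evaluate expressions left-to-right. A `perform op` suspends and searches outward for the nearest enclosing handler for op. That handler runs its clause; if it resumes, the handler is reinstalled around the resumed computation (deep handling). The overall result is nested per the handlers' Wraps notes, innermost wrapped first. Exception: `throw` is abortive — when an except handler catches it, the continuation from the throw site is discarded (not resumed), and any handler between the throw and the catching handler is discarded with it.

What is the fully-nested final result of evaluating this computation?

Step-by-step:
ask @ H0 ⇒ 9
put(9) @ H2 ⇒ s:=9
get @ H2 ⇒ 9
H0 returns 5
H1 returns 5
H2 returns (5, 9)
H3 returns [(5, 9)]
= [(5, 9)]

Answer: [(5, 9)]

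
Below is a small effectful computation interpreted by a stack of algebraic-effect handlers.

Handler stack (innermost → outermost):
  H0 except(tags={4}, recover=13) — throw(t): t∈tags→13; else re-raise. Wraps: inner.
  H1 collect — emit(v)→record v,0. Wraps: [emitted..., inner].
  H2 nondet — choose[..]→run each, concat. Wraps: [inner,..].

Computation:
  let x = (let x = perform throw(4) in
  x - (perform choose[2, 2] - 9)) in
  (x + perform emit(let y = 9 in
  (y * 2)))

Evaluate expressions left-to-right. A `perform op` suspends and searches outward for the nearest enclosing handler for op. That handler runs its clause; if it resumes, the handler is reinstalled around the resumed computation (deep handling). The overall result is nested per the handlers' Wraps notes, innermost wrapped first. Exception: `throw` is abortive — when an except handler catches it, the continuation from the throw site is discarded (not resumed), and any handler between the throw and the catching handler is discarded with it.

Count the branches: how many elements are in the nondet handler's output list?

Working:
throw(4) @ H0 caught ⇒ 13
H1 returns [13]
H2 returns [[13]]
= [[13]]

Answer: 1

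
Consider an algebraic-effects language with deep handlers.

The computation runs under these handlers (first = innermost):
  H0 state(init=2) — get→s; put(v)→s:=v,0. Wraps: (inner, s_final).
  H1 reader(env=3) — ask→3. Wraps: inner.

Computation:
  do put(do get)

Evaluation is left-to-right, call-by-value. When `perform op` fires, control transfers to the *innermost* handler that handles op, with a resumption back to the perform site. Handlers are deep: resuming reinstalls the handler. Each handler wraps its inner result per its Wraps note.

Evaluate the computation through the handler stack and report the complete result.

Step-by-step:
get @ H0 ⇒ 2
put(2) @ H0 ⇒ s:=2
H0 returns (0, 2)
H1 returns (0, 2)
= (0, 2)

Answer: (0, 2)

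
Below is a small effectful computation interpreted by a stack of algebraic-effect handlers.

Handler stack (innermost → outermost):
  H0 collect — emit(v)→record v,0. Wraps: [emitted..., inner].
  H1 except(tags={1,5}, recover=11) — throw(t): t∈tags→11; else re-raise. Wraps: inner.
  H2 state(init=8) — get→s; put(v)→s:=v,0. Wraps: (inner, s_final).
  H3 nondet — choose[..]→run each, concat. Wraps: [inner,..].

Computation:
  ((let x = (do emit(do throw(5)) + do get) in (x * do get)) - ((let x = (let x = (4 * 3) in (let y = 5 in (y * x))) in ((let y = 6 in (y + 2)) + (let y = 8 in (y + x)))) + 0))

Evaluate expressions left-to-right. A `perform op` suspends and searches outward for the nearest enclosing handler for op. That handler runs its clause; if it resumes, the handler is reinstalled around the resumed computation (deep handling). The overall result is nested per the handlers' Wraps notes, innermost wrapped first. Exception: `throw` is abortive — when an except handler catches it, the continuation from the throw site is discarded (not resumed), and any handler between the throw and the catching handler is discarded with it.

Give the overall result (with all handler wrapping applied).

Step-by-step:
throw(5) @ H1 caught ⇒ 11
H2 returns (11, 8)
H3 returns [(11, 8)]
= [(11, 8)]

Answer: [(11, 8)]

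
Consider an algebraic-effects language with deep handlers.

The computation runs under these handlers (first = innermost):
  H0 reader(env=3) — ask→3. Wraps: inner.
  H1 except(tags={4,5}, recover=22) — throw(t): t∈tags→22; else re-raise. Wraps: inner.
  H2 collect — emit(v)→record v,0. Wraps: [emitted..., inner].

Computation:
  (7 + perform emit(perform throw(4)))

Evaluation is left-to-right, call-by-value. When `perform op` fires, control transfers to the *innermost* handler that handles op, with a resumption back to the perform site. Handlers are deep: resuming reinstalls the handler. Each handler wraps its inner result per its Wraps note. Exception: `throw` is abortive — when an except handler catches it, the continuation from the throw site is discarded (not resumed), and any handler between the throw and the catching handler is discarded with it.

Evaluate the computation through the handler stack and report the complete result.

Step-by-step:
throw(4) @ H1 caught ⇒ 22
H2 returns [22]
= [22]

Answer: [22]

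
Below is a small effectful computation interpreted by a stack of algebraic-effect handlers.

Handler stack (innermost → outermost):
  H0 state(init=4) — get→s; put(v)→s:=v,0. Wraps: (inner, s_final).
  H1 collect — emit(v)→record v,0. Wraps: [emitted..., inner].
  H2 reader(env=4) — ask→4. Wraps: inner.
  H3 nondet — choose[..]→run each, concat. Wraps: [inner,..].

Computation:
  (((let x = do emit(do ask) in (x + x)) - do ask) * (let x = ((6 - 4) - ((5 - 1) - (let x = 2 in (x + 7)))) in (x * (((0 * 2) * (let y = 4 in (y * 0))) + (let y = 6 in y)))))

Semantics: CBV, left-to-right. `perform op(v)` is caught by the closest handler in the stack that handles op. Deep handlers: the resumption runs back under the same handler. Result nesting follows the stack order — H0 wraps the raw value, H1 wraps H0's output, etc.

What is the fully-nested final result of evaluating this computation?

Answer: [[4, (-168, 4)]]

Step-by-step:
ask @ H2 ⇒ 4
emit(4) @ H1 ⇒ out+=4
ask @ H2 ⇒ 4
H0 returns (-168, 4)
H1 returns [4, (-168, 4)]
H2 returns [4, (-168, 4)]
H3 returns [[4, (-168, 4)]]
= [[4, (-168, 4)]]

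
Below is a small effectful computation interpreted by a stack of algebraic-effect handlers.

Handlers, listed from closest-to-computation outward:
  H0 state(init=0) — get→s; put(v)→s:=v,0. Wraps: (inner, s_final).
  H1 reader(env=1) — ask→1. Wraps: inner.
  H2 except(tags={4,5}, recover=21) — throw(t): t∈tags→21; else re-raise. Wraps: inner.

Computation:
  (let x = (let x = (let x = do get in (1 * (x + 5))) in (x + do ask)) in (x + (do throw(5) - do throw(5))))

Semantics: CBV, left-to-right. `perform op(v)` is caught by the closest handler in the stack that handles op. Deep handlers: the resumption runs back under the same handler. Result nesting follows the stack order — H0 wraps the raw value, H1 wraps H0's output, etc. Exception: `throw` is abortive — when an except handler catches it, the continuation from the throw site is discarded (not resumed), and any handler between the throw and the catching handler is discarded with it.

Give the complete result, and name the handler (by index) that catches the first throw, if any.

Step-by-step:
get @ H0 ⇒ 0
ask @ H1 ⇒ 1
throw(5) @ H2 caught ⇒ 21
= 21

Answer: 21 ; first throw caught by: H2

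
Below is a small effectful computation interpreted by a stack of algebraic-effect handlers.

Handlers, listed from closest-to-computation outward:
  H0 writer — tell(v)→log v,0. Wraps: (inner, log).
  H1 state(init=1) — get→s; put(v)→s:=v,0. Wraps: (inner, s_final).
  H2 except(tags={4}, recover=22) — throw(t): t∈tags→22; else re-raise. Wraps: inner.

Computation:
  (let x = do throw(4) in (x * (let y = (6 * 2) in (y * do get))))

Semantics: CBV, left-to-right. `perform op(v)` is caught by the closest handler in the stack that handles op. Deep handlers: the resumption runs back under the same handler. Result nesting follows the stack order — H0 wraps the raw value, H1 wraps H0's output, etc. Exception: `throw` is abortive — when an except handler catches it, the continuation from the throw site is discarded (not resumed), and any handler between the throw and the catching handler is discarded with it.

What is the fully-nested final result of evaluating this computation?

Answer: 22

Step-by-step:
throw(4) @ H2 caught ⇒ 22
= 22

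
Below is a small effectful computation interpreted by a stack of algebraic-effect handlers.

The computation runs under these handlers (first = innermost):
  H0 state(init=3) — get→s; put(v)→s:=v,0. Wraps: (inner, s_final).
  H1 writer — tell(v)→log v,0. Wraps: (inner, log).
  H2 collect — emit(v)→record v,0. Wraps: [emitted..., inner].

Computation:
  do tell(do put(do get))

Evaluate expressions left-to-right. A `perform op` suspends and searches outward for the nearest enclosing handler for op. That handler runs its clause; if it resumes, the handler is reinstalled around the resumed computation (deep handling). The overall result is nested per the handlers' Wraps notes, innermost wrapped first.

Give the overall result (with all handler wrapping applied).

Answer: [((0, 3), (0))]

Evaluation trace:
get @ H0 ⇒ 3
put(3) @ H0 ⇒ s:=3
tell(0) @ H1 ⇒ log+=0
H0 returns (0, 3)
H1 returns ((0, 3), (0))
H2 returns [((0, 3), (0))]
= [((0, 3), (0))]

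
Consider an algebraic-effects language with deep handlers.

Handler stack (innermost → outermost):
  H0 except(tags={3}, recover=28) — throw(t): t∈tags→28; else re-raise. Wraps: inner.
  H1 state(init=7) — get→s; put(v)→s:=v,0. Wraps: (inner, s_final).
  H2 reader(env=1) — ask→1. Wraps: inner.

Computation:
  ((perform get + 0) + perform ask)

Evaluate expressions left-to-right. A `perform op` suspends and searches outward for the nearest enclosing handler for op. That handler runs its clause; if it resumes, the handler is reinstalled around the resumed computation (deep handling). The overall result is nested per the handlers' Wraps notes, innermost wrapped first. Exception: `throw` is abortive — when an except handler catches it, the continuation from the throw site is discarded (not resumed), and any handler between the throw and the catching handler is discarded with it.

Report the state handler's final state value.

Answer: 7

Evaluation trace:
get @ H1 ⇒ 7
ask @ H2 ⇒ 1
H0 returns 8
H1 returns (8, 7)
H2 returns (8, 7)
= (8, 7)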